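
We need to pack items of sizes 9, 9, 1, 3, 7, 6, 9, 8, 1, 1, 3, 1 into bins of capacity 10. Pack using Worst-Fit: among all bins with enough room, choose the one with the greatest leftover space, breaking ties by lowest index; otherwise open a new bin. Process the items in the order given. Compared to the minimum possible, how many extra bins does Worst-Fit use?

1

Worst-Fit: [9,1] [9] [3,7] [6,1,1] [9] [8] [3,1] → 7 bins.
Total size 58; any packing needs at least ⌈58/10⌉ = 6 bins.
An optimal packing achieves that bound: [9,1] [9,1] [9,1] [8,1] [7,3] [6,3] → 6 bins.
Excess: 7 − 6 = 1.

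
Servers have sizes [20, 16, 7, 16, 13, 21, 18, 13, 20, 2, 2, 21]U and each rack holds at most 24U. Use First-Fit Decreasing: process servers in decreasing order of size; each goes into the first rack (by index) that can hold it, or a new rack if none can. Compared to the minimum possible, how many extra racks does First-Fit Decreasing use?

First-Fit Decreasing: [21,2] [21,2] [20] [20] [18] [16,7] [16] [13] [13] → 9 racks.
9 servers exceed 12U (half the capacity), and no two of those can share a rack, so at least 9 racks are needed.
So 9 is already optimal.

0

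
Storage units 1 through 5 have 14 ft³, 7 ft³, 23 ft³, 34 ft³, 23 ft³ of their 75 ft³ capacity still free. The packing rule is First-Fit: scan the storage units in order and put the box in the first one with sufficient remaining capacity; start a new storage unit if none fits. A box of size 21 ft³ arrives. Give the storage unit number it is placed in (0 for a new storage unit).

Storage units with room: storage unit 3 (23 ft³), storage unit 4 (34 ft³), storage unit 5 (23 ft³).
The first with room is storage unit 3.

3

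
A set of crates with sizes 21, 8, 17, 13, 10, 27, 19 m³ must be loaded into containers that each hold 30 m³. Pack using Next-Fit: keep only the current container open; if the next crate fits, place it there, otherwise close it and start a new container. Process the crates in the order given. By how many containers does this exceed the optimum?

1

Next-Fit: [21,8] [17,13] [10] [27] [19] → 5 containers.
Total size 115 m³; any packing needs at least ⌈115/30⌉ = 4 containers.
An optimal packing achieves that bound: [27] [21,8] [19,10] [17,13] → 4 containers.
Excess: 5 − 4 = 1.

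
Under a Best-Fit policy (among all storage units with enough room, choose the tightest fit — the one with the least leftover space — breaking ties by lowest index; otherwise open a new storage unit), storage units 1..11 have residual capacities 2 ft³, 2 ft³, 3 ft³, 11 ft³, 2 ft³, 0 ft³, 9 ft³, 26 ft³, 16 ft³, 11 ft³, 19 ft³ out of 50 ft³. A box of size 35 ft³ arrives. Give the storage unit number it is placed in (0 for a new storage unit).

0

No storage unit has ≥ 35 ft³ free, so a new storage unit is opened.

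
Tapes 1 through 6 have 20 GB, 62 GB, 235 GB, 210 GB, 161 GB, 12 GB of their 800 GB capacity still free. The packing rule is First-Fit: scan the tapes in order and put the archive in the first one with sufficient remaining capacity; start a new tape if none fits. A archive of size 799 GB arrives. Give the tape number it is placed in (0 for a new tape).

No tape has ≥ 799 GB free, so a new tape is opened.

0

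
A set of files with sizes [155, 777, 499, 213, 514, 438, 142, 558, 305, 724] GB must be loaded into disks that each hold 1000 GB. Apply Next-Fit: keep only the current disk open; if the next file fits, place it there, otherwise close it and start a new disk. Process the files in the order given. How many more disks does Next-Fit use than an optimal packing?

Next-Fit: [155,777] [499,213] [514,438] [142,558] [305] [724] → 6 disks.
Total size 4325 GB; any packing needs at least ⌈4325/1000⌉ = 5 disks.
An optimal packing achieves that bound: [777,213] [724,155] [558,438] [514,305,142] [499] → 5 disks.
Excess: 6 − 5 = 1.

1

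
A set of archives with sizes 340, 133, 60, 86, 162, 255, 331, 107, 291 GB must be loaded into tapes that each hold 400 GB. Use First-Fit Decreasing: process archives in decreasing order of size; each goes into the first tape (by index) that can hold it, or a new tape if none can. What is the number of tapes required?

Sorted descending: 340, 331, 291, 255, 162, 133, 107, 86, 60.
Put 340 GB in tape 1; 60 GB remain.
Put 331 GB in tape 2; 69 GB remain.
Put 291 GB in tape 3; 109 GB remain.
Put 255 GB in tape 4; 145 GB remain.
Put 162 GB in tape 5; 238 GB remain.
Put 133 GB in tape 4; 12 GB remain.
Put 107 GB in tape 3; 2 GB remain.
Put 86 GB in tape 5; 152 GB remain.
Put 60 GB in tape 1; 0 GB remain.

5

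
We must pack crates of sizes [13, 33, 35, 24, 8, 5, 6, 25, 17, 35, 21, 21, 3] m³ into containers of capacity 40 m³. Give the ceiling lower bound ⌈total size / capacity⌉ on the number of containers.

Total size = 13 + 33 + 35 + 24 + 8 + 5 + 6 + 25 + 17 + 35 + 21 + 21 + 3 = 246 m³.
⌈246 / 40⌉ = 7.

7 containers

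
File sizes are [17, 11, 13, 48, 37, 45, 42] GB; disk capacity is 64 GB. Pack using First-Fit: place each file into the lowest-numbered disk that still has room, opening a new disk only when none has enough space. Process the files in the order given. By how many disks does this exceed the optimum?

1

First-Fit: [17,11,13] [48] [37] [45] [42] → 5 disks.
Total size 213 GB; any packing needs at least ⌈213/64⌉ = 4 disks.
An optimal packing achieves that bound: [48,13] [45,17] [42,11] [37] → 4 disks.
Excess: 5 − 4 = 1.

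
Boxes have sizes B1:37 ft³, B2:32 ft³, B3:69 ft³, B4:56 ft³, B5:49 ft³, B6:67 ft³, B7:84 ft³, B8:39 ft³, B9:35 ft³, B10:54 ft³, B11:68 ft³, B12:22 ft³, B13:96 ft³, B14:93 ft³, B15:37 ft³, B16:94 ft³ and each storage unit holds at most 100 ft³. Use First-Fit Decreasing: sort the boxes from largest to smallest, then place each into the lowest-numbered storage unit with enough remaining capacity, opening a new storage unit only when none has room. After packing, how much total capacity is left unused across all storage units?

168

Sorted descending: 96, 94, 93, 84, 69, 68, 67, 56, 54, 49, 39, 37, 37, 35, 32, 22.
Put 96 ft³ in storage unit 1; 4 ft³ remain.
Put 94 ft³ in storage unit 2; 6 ft³ remain.
Put 93 ft³ in storage unit 3; 7 ft³ remain.
Put 84 ft³ in storage unit 4; 16 ft³ remain.
Put 69 ft³ in storage unit 5; 31 ft³ remain.
Put 68 ft³ in storage unit 6; 32 ft³ remain.
Put 67 ft³ in storage unit 7; 33 ft³ remain.
Put 56 ft³ in storage unit 8; 44 ft³ remain.
Put 54 ft³ in storage unit 9; 46 ft³ remain.
Put 49 ft³ in storage unit 10; 51 ft³ remain.
Put 39 ft³ in storage unit 8; 5 ft³ remain.
Put 37 ft³ in storage unit 9; 9 ft³ remain.
Put 37 ft³ in storage unit 10; 14 ft³ remain.
Put 35 ft³ in storage unit 11; 65 ft³ remain.
Put 32 ft³ in storage unit 6; 0 ft³ remain.
Put 22 ft³ in storage unit 5; 9 ft³ remain.
11 storage units × 100 ft³ = 1100 ft³; used 932 ft³; unused 168 ft³.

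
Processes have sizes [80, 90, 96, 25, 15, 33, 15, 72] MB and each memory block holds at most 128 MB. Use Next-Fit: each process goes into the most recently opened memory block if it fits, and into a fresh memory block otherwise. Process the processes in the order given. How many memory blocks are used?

Put 80 MB in memory block 1; 48 MB remain.
Put 90 MB in memory block 2; 38 MB remain.
Put 96 MB in memory block 3; 32 MB remain.
Put 25 MB in memory block 3; 7 MB remain.
Put 15 MB in memory block 4; 113 MB remain.
Put 33 MB in memory block 4; 80 MB remain.
Put 15 MB in memory block 4; 65 MB remain.
Put 72 MB in memory block 5; 56 MB remain.

5 memory blocks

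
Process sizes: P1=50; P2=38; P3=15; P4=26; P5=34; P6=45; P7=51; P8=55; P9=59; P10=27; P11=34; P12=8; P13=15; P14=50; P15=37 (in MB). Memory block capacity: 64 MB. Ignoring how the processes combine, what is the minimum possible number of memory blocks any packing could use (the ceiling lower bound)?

Total size = 50 + 38 + 15 + 26 + 34 + 45 + 51 + 55 + 59 + 27 + 34 + 8 + 15 + 50 + 37 = 544 MB.
⌈544 / 64⌉ = 9.

9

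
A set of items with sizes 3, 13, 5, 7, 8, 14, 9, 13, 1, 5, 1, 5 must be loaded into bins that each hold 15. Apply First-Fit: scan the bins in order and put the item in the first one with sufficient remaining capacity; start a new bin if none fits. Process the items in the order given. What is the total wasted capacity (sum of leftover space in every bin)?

bin 1: place 3, 12 left
bin 2: place 13, 2 left
bin 1: place 5, 7 left
bin 1: place 7, 0 left
bin 3: place 8, 7 left
bin 4: place 14, 1 left
bin 5: place 9, 6 left
bin 6: place 13, 2 left
bin 2: place 1, 1 left
bin 3: place 5, 2 left
bin 2: place 1, 0 left
bin 5: place 5, 1 left
6 bins × 15 = 90; used 84; unused 6.

6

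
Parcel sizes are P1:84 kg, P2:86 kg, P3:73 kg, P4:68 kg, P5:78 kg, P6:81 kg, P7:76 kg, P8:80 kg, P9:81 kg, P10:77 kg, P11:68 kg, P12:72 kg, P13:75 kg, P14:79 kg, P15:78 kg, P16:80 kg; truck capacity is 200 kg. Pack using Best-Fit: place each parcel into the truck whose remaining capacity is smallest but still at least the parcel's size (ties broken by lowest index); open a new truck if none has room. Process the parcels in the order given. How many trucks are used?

Put P1 (84 kg) in truck 1; 116 kg remain.
Put P2 (86 kg) in truck 1; 30 kg remain.
Put P3 (73 kg) in truck 2; 127 kg remain.
Put P4 (68 kg) in truck 2; 59 kg remain.
Put P5 (78 kg) in truck 3; 122 kg remain.
Put P6 (81 kg) in truck 3; 41 kg remain.
Put P7 (76 kg) in truck 4; 124 kg remain.
Put P8 (80 kg) in truck 4; 44 kg remain.
Put P9 (81 kg) in truck 5; 119 kg remain.
Put P10 (77 kg) in truck 5; 42 kg remain.
Put P11 (68 kg) in truck 6; 132 kg remain.
Put P12 (72 kg) in truck 6; 60 kg remain.
Put P13 (75 kg) in truck 7; 125 kg remain.
Put P14 (79 kg) in truck 7; 46 kg remain.
Put P15 (78 kg) in truck 8; 122 kg remain.
Put P16 (80 kg) in truck 8; 42 kg remain.
Final trucks: [84,86] [73,68] [78,81] [76,80] [81,77] [68,72] [75,79] [78,80].

8 trucks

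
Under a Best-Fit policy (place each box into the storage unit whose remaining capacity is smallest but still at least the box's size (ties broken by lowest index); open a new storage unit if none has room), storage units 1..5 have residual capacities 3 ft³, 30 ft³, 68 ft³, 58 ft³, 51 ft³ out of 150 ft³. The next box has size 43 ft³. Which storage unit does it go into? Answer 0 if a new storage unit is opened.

5

Storage units with room: storage unit 3 (68 ft³), storage unit 4 (58 ft³), storage unit 5 (51 ft³).
Tightest fit is storage unit 5 with 51 ft³ free.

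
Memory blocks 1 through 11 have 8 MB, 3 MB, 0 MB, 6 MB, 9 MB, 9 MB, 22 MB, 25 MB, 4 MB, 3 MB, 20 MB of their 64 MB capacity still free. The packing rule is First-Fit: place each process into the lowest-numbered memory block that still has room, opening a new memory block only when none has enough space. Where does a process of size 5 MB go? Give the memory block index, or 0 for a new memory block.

1

Memory blocks with room: memory block 1 (8 MB), memory block 4 (6 MB), memory block 5 (9 MB), memory block 6 (9 MB), memory block 7 (22 MB), memory block 8 (25 MB), memory block 11 (20 MB).
The first with room is memory block 1.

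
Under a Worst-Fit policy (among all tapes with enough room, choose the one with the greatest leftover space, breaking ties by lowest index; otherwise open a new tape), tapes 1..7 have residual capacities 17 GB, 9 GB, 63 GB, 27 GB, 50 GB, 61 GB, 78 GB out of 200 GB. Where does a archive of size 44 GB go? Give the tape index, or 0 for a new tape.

7

Tapes with room: tape 3 (63 GB), tape 5 (50 GB), tape 6 (61 GB), tape 7 (78 GB).
Most room is tape 7 with 78 GB free.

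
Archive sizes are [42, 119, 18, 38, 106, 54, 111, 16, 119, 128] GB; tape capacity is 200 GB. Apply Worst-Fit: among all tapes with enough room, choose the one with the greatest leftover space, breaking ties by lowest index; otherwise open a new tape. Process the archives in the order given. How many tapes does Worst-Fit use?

5 tapes

Put 42 GB in tape 1; 158 GB remain.
Put 119 GB in tape 1; 39 GB remain.
Put 18 GB in tape 1; 21 GB remain.
Put 38 GB in tape 2; 162 GB remain.
Put 106 GB in tape 2; 56 GB remain.
Put 54 GB in tape 2; 2 GB remain.
Put 111 GB in tape 3; 89 GB remain.
Put 16 GB in tape 3; 73 GB remain.
Put 119 GB in tape 4; 81 GB remain.
Put 128 GB in tape 5; 72 GB remain.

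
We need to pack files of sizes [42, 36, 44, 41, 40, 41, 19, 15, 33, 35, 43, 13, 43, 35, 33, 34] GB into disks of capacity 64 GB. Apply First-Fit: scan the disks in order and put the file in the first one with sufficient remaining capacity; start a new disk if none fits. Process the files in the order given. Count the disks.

Put 42 GB in disk 1; 22 GB remain.
Put 36 GB in disk 2; 28 GB remain.
Put 44 GB in disk 3; 20 GB remain.
Put 41 GB in disk 4; 23 GB remain.
Put 40 GB in disk 5; 24 GB remain.
Put 41 GB in disk 6; 23 GB remain.
Put 19 GB in disk 1; 3 GB remain.
Put 15 GB in disk 2; 13 GB remain.
Put 33 GB in disk 7; 31 GB remain.
Put 35 GB in disk 8; 29 GB remain.
Put 43 GB in disk 9; 21 GB remain.
Put 13 GB in disk 2; 0 GB remain.
Put 43 GB in disk 10; 21 GB remain.
Put 35 GB in disk 11; 29 GB remain.
Put 33 GB in disk 12; 31 GB remain.
Put 34 GB in disk 13; 30 GB remain.
Final disks: [42,19] [36,15,13] [44] [41] [40] [41] [33] [35] [43] [43] [35] [33] [34].

13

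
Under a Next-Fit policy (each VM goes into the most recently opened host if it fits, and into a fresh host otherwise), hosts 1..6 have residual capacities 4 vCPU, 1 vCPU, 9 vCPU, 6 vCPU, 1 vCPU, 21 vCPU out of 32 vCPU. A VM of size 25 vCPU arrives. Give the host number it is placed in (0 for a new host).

0

Next-Fit only looks at host 6, which has 21 vCPU free.
25 vCPU does not fit, so a new host is opened.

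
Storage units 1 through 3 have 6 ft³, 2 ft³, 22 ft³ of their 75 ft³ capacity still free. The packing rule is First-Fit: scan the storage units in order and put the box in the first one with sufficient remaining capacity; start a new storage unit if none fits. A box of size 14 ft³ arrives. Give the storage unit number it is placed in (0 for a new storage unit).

3

Storage units with room: storage unit 3 (22 ft³).
The first with room is storage unit 3.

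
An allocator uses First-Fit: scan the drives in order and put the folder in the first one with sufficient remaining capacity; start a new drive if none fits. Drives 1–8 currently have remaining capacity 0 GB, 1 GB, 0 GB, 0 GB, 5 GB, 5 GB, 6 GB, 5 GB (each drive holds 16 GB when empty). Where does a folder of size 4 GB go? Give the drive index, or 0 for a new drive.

5

Drives with room: drive 5 (5 GB), drive 6 (5 GB), drive 7 (6 GB), drive 8 (5 GB).
The first with room is drive 5.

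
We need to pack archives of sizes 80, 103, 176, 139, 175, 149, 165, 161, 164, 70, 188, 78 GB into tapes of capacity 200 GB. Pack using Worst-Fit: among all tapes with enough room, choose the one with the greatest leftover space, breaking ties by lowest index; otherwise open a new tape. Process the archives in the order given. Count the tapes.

Put 80 GB in tape 1; 120 GB remain.
Put 103 GB in tape 1; 17 GB remain.
Put 176 GB in tape 2; 24 GB remain.
Put 139 GB in tape 3; 61 GB remain.
Put 175 GB in tape 4; 25 GB remain.
Put 149 GB in tape 5; 51 GB remain.
Put 165 GB in tape 6; 35 GB remain.
Put 161 GB in tape 7; 39 GB remain.
Put 164 GB in tape 8; 36 GB remain.
Put 70 GB in tape 9; 130 GB remain.
Put 188 GB in tape 10; 12 GB remain.
Put 78 GB in tape 9; 52 GB remain.

10 tapes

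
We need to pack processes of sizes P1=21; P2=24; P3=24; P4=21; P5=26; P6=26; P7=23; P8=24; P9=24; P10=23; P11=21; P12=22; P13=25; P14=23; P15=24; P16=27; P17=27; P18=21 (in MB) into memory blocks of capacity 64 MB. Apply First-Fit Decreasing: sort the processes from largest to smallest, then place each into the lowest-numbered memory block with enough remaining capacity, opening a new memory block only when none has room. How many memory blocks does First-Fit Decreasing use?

Sorted descending: 27, 27, 26, 26, 25, 24, 24, 24, 24, 24, 23, 23, 23, 22, 21, 21, 21, 21.
27 MB → memory block 1 (remaining 37 MB)
27 MB → memory block 1 (remaining 10 MB)
26 MB → memory block 2 (remaining 38 MB)
26 MB → memory block 2 (remaining 12 MB)
25 MB → memory block 3 (remaining 39 MB)
24 MB → memory block 3 (remaining 15 MB)
24 MB → memory block 4 (remaining 40 MB)
24 MB → memory block 4 (remaining 16 MB)
24 MB → memory block 5 (remaining 40 MB)
24 MB → memory block 5 (remaining 16 MB)
23 MB → memory block 6 (remaining 41 MB)
23 MB → memory block 6 (remaining 18 MB)
23 MB → memory block 7 (remaining 41 MB)
22 MB → memory block 7 (remaining 19 MB)
21 MB → memory block 8 (remaining 43 MB)
21 MB → memory block 8 (remaining 22 MB)
21 MB → memory block 8 (remaining 1 MB)
21 MB → memory block 9 (remaining 43 MB)

9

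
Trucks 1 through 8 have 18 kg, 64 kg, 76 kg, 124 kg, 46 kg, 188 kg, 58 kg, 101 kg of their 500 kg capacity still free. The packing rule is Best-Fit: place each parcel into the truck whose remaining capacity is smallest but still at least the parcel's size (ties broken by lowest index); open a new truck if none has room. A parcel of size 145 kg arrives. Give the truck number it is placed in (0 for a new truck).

6

Trucks with room: truck 6 (188 kg).
Tightest fit is truck 6 with 188 kg free.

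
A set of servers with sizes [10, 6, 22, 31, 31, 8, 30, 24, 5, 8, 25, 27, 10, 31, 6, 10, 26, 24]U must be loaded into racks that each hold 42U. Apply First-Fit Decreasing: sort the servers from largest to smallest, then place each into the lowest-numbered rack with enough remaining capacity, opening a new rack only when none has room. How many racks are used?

10 racks

Sorted descending: 31, 31, 31, 30, 27, 26, 25, 24, 24, 22, 10, 10, 10, 8, 8, 6, 6, 5.
rack 1: place 31U, 11U left
rack 2: place 31U, 11U left
rack 3: place 31U, 11U left
rack 4: place 30U, 12U left
rack 5: place 27U, 15U left
rack 6: place 26U, 16U left
rack 7: place 25U, 17U left
rack 8: place 24U, 18U left
rack 9: place 24U, 18U left
rack 10: place 22U, 20U left
rack 1: place 10U, 1U left
rack 2: place 10U, 1U left
rack 3: place 10U, 1U left
rack 4: place 8U, 4U left
rack 5: place 8U, 7U left
rack 5: place 6U, 1U left
rack 6: place 6U, 10U left
rack 6: place 5U, 5U left
Final racks: [31,10] [31,10] [31,10] [30,8] [27,8,6] [26,6,5] [25] [24] [24] [22].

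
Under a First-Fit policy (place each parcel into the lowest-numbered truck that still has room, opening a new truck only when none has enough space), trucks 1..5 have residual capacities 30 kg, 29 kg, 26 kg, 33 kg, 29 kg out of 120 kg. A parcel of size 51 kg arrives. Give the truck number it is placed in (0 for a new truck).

No truck has ≥ 51 kg free, so a new truck is opened.

0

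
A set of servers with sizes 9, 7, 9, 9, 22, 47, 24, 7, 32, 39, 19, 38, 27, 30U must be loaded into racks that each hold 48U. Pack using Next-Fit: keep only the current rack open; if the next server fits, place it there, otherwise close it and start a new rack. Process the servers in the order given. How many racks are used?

Put 9U in rack 1; 39U remain.
Put 7U in rack 1; 32U remain.
Put 9U in rack 1; 23U remain.
Put 9U in rack 1; 14U remain.
Put 22U in rack 2; 26U remain.
Put 47U in rack 3; 1U remain.
Put 24U in rack 4; 24U remain.
Put 7U in rack 4; 17U remain.
Put 32U in rack 5; 16U remain.
Put 39U in rack 6; 9U remain.
Put 19U in rack 7; 29U remain.
Put 38U in rack 8; 10U remain.
Put 27U in rack 9; 21U remain.
Put 30U in rack 10; 18U remain.
Final racks: [9,7,9,9] [22] [47] [24,7] [32] [39] [19] [38] [27] [30].

10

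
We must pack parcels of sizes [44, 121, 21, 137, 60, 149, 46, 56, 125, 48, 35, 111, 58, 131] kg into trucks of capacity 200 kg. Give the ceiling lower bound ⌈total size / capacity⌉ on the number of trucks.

6 trucks

Total size = 44 + 121 + 21 + 137 + 60 + 149 + 46 + 56 + 125 + 48 + 35 + 111 + 58 + 131 = 1142 kg.
⌈1142 / 200⌉ = 6.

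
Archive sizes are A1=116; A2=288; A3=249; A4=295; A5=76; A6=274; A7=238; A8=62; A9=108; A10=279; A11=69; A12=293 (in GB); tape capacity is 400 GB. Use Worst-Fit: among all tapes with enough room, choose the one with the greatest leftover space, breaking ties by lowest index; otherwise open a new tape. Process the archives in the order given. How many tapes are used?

7

tape 1: place A1 (116 GB), 284 GB left
tape 2: place A2 (288 GB), 112 GB left
tape 1: place A3 (249 GB), 35 GB left
tape 3: place A4 (295 GB), 105 GB left
tape 2: place A5 (76 GB), 36 GB left
tape 4: place A6 (274 GB), 126 GB left
tape 5: place A7 (238 GB), 162 GB left
tape 5: place A8 (62 GB), 100 GB left
tape 4: place A9 (108 GB), 18 GB left
tape 6: place A10 (279 GB), 121 GB left
tape 6: place A11 (69 GB), 52 GB left
tape 7: place A12 (293 GB), 107 GB left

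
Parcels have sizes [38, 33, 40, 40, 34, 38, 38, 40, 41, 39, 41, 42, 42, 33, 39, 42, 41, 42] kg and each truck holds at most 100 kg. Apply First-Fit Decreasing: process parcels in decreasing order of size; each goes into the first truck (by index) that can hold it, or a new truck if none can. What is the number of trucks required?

9

Sorted descending: 42, 42, 42, 42, 41, 41, 41, 40, 40, 40, 39, 39, 38, 38, 38, 34, 33, 33.
42 kg → truck 1 (remaining 58 kg)
42 kg → truck 1 (remaining 16 kg)
42 kg → truck 2 (remaining 58 kg)
42 kg → truck 2 (remaining 16 kg)
41 kg → truck 3 (remaining 59 kg)
41 kg → truck 3 (remaining 18 kg)
41 kg → truck 4 (remaining 59 kg)
40 kg → truck 4 (remaining 19 kg)
40 kg → truck 5 (remaining 60 kg)
40 kg → truck 5 (remaining 20 kg)
39 kg → truck 6 (remaining 61 kg)
39 kg → truck 6 (remaining 22 kg)
38 kg → truck 7 (remaining 62 kg)
38 kg → truck 7 (remaining 24 kg)
38 kg → truck 8 (remaining 62 kg)
34 kg → truck 8 (remaining 28 kg)
33 kg → truck 9 (remaining 67 kg)
33 kg → truck 9 (remaining 34 kg)
Final trucks: [42,42] [42,42] [41,41] [41,40] [40,40] [39,39] [38,38] [38,34] [33,33].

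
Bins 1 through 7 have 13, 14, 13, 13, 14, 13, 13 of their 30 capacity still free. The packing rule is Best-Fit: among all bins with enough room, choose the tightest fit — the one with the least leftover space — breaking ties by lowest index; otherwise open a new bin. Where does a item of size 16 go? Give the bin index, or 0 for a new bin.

No bin has ≥ 16 free, so a new bin is opened.

0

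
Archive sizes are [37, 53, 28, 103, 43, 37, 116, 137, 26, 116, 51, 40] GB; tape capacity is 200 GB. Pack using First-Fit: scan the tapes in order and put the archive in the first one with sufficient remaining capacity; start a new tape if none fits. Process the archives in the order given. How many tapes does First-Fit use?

Put 37 GB in tape 1; 163 GB remain.
Put 53 GB in tape 1; 110 GB remain.
Put 28 GB in tape 1; 82 GB remain.
Put 103 GB in tape 2; 97 GB remain.
Put 43 GB in tape 1; 39 GB remain.
Put 37 GB in tape 1; 2 GB remain.
Put 116 GB in tape 3; 84 GB remain.
Put 137 GB in tape 4; 63 GB remain.
Put 26 GB in tape 2; 71 GB remain.
Put 116 GB in tape 5; 84 GB remain.
Put 51 GB in tape 2; 20 GB remain.
Put 40 GB in tape 3; 44 GB remain.
Final tapes: [37,53,28,43,37] [103,26,51] [116,40] [137] [116].

5 tapes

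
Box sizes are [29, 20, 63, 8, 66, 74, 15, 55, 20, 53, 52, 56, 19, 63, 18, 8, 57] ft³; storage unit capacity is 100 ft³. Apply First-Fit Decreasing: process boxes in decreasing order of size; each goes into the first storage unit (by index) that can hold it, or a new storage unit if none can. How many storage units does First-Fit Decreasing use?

9

Sorted descending: 74, 66, 63, 63, 57, 56, 55, 53, 52, 29, 20, 20, 19, 18, 15, 8, 8.
Put 74 ft³ in storage unit 1; 26 ft³ remain.
Put 66 ft³ in storage unit 2; 34 ft³ remain.
Put 63 ft³ in storage unit 3; 37 ft³ remain.
Put 63 ft³ in storage unit 4; 37 ft³ remain.
Put 57 ft³ in storage unit 5; 43 ft³ remain.
Put 56 ft³ in storage unit 6; 44 ft³ remain.
Put 55 ft³ in storage unit 7; 45 ft³ remain.
Put 53 ft³ in storage unit 8; 47 ft³ remain.
Put 52 ft³ in storage unit 9; 48 ft³ remain.
Put 29 ft³ in storage unit 2; 5 ft³ remain.
Put 20 ft³ in storage unit 1; 6 ft³ remain.
Put 20 ft³ in storage unit 3; 17 ft³ remain.
Put 19 ft³ in storage unit 4; 18 ft³ remain.
Put 18 ft³ in storage unit 4; 0 ft³ remain.
Put 15 ft³ in storage unit 3; 2 ft³ remain.
Put 8 ft³ in storage unit 5; 35 ft³ remain.
Put 8 ft³ in storage unit 5; 27 ft³ remain.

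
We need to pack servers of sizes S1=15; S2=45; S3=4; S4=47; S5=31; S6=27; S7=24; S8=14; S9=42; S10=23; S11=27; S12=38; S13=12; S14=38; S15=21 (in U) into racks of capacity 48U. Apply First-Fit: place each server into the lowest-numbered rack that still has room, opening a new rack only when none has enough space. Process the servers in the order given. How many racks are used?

S1 (15U) → rack 1 (remaining 33U)
S2 (45U) → rack 2 (remaining 3U)
S3 (4U) → rack 1 (remaining 29U)
S4 (47U) → rack 3 (remaining 1U)
S5 (31U) → rack 4 (remaining 17U)
S6 (27U) → rack 1 (remaining 2U)
S7 (24U) → rack 5 (remaining 24U)
S8 (14U) → rack 4 (remaining 3U)
S9 (42U) → rack 6 (remaining 6U)
S10 (23U) → rack 5 (remaining 1U)
S11 (27U) → rack 7 (remaining 21U)
S12 (38U) → rack 8 (remaining 10U)
S13 (12U) → rack 7 (remaining 9U)
S14 (38U) → rack 9 (remaining 10U)
S15 (21U) → rack 10 (remaining 27U)

10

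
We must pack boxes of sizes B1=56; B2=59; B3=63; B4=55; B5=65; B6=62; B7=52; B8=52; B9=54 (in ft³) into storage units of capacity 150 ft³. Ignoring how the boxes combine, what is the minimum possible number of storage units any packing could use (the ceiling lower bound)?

Total size = 56 + 59 + 63 + 55 + 65 + 62 + 52 + 52 + 54 = 518 ft³.
⌈518 / 150⌉ = 4.

4 storage units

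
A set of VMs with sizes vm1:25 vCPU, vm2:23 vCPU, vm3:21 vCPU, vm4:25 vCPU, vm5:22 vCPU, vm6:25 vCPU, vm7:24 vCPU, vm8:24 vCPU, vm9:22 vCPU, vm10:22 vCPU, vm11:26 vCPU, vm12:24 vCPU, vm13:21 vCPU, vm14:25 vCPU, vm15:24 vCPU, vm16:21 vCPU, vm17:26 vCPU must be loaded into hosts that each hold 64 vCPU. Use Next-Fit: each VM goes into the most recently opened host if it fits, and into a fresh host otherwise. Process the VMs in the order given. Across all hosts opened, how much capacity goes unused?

vm1 (25 vCPU) → host 1 (remaining 39 vCPU)
vm2 (23 vCPU) → host 1 (remaining 16 vCPU)
vm3 (21 vCPU) → host 2 (remaining 43 vCPU)
vm4 (25 vCPU) → host 2 (remaining 18 vCPU)
vm5 (22 vCPU) → host 3 (remaining 42 vCPU)
vm6 (25 vCPU) → host 3 (remaining 17 vCPU)
vm7 (24 vCPU) → host 4 (remaining 40 vCPU)
vm8 (24 vCPU) → host 4 (remaining 16 vCPU)
vm9 (22 vCPU) → host 5 (remaining 42 vCPU)
vm10 (22 vCPU) → host 5 (remaining 20 vCPU)
vm11 (26 vCPU) → host 6 (remaining 38 vCPU)
vm12 (24 vCPU) → host 6 (remaining 14 vCPU)
vm13 (21 vCPU) → host 7 (remaining 43 vCPU)
vm14 (25 vCPU) → host 7 (remaining 18 vCPU)
vm15 (24 vCPU) → host 8 (remaining 40 vCPU)
vm16 (21 vCPU) → host 8 (remaining 19 vCPU)
vm17 (26 vCPU) → host 9 (remaining 38 vCPU)
9 hosts × 64 vCPU = 576 vCPU; used 400 vCPU; unused 176 vCPU.

176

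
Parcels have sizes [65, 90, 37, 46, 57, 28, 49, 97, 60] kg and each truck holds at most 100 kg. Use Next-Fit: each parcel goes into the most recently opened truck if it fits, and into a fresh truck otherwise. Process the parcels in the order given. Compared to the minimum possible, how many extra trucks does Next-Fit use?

1

Next-Fit: [65] [90] [37,46] [57,28] [49] [97] [60] → 7 trucks.
Total size 529 kg; any packing needs at least ⌈529/100⌉ = 6 trucks.
An optimal packing achieves that bound: [97] [90] [65,28] [60,37] [57] [49,46] → 6 trucks.
Excess: 7 − 6 = 1.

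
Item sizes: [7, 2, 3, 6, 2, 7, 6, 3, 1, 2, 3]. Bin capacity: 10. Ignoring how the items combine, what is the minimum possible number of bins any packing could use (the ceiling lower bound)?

Total size = 7 + 2 + 3 + 6 + 2 + 7 + 6 + 3 + 1 + 2 + 3 = 42.
⌈42 / 10⌉ = 5.

5 bins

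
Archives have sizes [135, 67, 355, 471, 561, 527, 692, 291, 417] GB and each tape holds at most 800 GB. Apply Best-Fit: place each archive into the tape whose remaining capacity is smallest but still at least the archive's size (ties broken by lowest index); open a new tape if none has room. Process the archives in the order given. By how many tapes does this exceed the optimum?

Best-Fit: [135,67,355] [471,291] [561] [527] [692] [417] → 6 tapes.
Total size 3516 GB; any packing needs at least ⌈3516/800⌉ = 5 tapes.
An optimal packing achieves that bound: [692,67] [561,135] [527] [471,291] [417,355] → 5 tapes.
Excess: 6 − 5 = 1.

1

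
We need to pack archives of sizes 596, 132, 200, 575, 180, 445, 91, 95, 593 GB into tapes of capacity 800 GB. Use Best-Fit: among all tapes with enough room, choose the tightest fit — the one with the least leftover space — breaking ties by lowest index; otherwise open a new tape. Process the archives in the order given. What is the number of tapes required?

4

596 GB → tape 1 (remaining 204 GB)
132 GB → tape 1 (remaining 72 GB)
200 GB → tape 2 (remaining 600 GB)
575 GB → tape 2 (remaining 25 GB)
180 GB → tape 3 (remaining 620 GB)
445 GB → tape 3 (remaining 175 GB)
91 GB → tape 3 (remaining 84 GB)
95 GB → tape 4 (remaining 705 GB)
593 GB → tape 4 (remaining 112 GB)
Final tapes: [596,132] [200,575] [180,445,91] [95,593].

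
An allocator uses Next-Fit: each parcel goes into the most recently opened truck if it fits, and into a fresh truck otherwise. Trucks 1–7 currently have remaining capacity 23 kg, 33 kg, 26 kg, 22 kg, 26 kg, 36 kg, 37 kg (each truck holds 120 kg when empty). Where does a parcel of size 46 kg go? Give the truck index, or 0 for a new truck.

0

Next-Fit only looks at truck 7, which has 37 kg free.
46 kg does not fit, so a new truck is opened.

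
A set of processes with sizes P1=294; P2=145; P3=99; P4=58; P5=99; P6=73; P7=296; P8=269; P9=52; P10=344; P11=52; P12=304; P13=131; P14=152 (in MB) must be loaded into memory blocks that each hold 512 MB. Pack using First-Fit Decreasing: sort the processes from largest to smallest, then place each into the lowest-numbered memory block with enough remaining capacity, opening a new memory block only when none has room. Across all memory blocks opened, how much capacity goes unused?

Sorted descending: 344, 304, 296, 294, 269, 152, 145, 131, 99, 99, 73, 58, 52, 52.
memory block 1: place 344 MB, 168 MB left
memory block 2: place 304 MB, 208 MB left
memory block 3: place 296 MB, 216 MB left
memory block 4: place 294 MB, 218 MB left
memory block 5: place 269 MB, 243 MB left
memory block 1: place 152 MB, 16 MB left
memory block 2: place 145 MB, 63 MB left
memory block 3: place 131 MB, 85 MB left
memory block 4: place 99 MB, 119 MB left
memory block 4: place 99 MB, 20 MB left
memory block 3: place 73 MB, 12 MB left
memory block 2: place 58 MB, 5 MB left
memory block 5: place 52 MB, 191 MB left
memory block 5: place 52 MB, 139 MB left
5 memory blocks × 512 MB = 2560 MB; used 2368 MB; unused 192 MB.

192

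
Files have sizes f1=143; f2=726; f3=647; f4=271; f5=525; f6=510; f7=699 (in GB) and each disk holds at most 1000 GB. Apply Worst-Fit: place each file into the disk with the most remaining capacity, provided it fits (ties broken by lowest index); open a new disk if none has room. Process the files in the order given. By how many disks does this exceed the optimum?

0

Worst-Fit: [143,726] [647,271] [525] [510] [699] → 5 disks.
5 files exceed 500 GB (half the capacity), and no two of those can share a disk, so at least 5 disks are needed.
So 5 is already optimal.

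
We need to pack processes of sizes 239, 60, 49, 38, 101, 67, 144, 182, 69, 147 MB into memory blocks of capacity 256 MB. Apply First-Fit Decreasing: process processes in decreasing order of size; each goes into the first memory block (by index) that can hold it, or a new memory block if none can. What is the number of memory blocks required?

5 memory blocks

Sorted descending: 239, 182, 147, 144, 101, 69, 67, 60, 49, 38.
Put 239 MB in memory block 1; 17 MB remain.
Put 182 MB in memory block 2; 74 MB remain.
Put 147 MB in memory block 3; 109 MB remain.
Put 144 MB in memory block 4; 112 MB remain.
Put 101 MB in memory block 3; 8 MB remain.
Put 69 MB in memory block 2; 5 MB remain.
Put 67 MB in memory block 4; 45 MB remain.
Put 60 MB in memory block 5; 196 MB remain.
Put 49 MB in memory block 5; 147 MB remain.
Put 38 MB in memory block 4; 7 MB remain.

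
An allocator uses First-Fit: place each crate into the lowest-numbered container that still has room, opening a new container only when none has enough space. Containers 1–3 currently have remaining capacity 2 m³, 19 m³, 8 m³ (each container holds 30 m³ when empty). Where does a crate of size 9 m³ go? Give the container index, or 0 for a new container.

Containers with room: container 2 (19 m³).
The first with room is container 2.

2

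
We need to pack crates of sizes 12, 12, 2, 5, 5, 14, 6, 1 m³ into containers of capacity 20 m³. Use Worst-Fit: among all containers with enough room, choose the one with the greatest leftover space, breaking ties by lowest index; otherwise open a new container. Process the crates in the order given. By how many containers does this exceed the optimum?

Worst-Fit: [12,2,5] [12,5,1] [14,6] → 3 containers.
Total size 57 m³; any packing needs at least ⌈57/20⌉ = 3 containers.
So 3 is already optimal.

0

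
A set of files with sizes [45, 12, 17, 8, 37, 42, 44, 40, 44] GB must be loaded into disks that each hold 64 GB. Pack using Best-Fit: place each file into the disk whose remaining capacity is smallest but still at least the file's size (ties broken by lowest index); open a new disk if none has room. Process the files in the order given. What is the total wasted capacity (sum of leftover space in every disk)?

95

45 GB → disk 1 (remaining 19 GB)
12 GB → disk 1 (remaining 7 GB)
17 GB → disk 2 (remaining 47 GB)
8 GB → disk 2 (remaining 39 GB)
37 GB → disk 2 (remaining 2 GB)
42 GB → disk 3 (remaining 22 GB)
44 GB → disk 4 (remaining 20 GB)
40 GB → disk 5 (remaining 24 GB)
44 GB → disk 6 (remaining 20 GB)
6 disks × 64 GB = 384 GB; used 289 GB; unused 95 GB.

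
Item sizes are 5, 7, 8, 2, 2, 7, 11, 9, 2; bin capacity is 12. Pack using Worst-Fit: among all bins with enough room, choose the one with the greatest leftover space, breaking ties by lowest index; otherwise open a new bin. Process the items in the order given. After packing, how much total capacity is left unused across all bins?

Put 5 in bin 1; 7 remain.
Put 7 in bin 1; 0 remain.
Put 8 in bin 2; 4 remain.
Put 2 in bin 2; 2 remain.
Put 2 in bin 2; 0 remain.
Put 7 in bin 3; 5 remain.
Put 11 in bin 4; 1 remain.
Put 9 in bin 5; 3 remain.
Put 2 in bin 3; 3 remain.
5 bins × 12 = 60; used 53; unused 7.

7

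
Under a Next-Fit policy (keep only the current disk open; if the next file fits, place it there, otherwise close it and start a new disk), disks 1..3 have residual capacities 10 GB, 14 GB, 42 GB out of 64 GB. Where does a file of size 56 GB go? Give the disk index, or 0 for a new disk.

0

Next-Fit only looks at disk 3, which has 42 GB free.
56 GB does not fit, so a new disk is opened.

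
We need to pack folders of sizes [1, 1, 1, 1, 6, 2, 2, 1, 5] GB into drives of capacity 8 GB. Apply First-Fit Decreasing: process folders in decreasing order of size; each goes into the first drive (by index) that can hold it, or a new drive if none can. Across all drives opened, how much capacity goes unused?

Sorted descending: 6, 5, 2, 2, 1, 1, 1, 1, 1.
drive 1: place 6 GB, 2 GB left
drive 2: place 5 GB, 3 GB left
drive 1: place 2 GB, 0 GB left
drive 2: place 2 GB, 1 GB left
drive 2: place 1 GB, 0 GB left
drive 3: place 1 GB, 7 GB left
drive 3: place 1 GB, 6 GB left
drive 3: place 1 GB, 5 GB left
drive 3: place 1 GB, 4 GB left
3 drives × 8 GB = 24 GB; used 20 GB; unused 4 GB.

4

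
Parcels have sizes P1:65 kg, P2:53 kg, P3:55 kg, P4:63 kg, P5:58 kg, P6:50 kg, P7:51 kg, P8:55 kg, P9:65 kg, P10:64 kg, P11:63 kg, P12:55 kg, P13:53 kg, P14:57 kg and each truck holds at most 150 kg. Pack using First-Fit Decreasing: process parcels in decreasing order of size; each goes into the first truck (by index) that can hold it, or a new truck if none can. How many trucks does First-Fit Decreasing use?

7

Sorted descending: 65, 65, 64, 63, 63, 58, 57, 55, 55, 55, 53, 53, 51, 50.
truck 1: place 65 kg, 85 kg left
truck 1: place 65 kg, 20 kg left
truck 2: place 64 kg, 86 kg left
truck 2: place 63 kg, 23 kg left
truck 3: place 63 kg, 87 kg left
truck 3: place 58 kg, 29 kg left
truck 4: place 57 kg, 93 kg left
truck 4: place 55 kg, 38 kg left
truck 5: place 55 kg, 95 kg left
truck 5: place 55 kg, 40 kg left
truck 6: place 53 kg, 97 kg left
truck 6: place 53 kg, 44 kg left
truck 7: place 51 kg, 99 kg left
truck 7: place 50 kg, 49 kg left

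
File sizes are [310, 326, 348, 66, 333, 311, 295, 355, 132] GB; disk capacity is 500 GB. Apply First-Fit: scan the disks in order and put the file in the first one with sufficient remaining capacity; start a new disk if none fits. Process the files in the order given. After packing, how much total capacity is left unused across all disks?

310 GB → disk 1 (remaining 190 GB)
326 GB → disk 2 (remaining 174 GB)
348 GB → disk 3 (remaining 152 GB)
66 GB → disk 1 (remaining 124 GB)
333 GB → disk 4 (remaining 167 GB)
311 GB → disk 5 (remaining 189 GB)
295 GB → disk 6 (remaining 205 GB)
355 GB → disk 7 (remaining 145 GB)
132 GB → disk 2 (remaining 42 GB)
7 disks × 500 GB = 3500 GB; used 2476 GB; unused 1024 GB.

1024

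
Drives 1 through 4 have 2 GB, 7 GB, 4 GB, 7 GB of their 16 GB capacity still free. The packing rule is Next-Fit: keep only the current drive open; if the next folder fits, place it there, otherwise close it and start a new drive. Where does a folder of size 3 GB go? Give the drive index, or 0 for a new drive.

Next-Fit only looks at drive 4, which has 7 GB free.
3 GB fits there.

4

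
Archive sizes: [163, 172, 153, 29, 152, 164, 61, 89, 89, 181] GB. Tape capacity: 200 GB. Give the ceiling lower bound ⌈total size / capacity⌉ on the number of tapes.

Total size = 163 + 172 + 153 + 29 + 152 + 164 + 61 + 89 + 89 + 181 = 1253 GB.
⌈1253 / 200⌉ = 7.

7 tapes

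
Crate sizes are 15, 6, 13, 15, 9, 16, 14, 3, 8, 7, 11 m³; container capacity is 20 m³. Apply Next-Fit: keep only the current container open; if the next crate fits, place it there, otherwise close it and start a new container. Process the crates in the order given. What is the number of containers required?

container 1: place 15 m³, 5 m³ left
container 2: place 6 m³, 14 m³ left
container 2: place 13 m³, 1 m³ left
container 3: place 15 m³, 5 m³ left
container 4: place 9 m³, 11 m³ left
container 5: place 16 m³, 4 m³ left
container 6: place 14 m³, 6 m³ left
container 6: place 3 m³, 3 m³ left
container 7: place 8 m³, 12 m³ left
container 7: place 7 m³, 5 m³ left
container 8: place 11 m³, 9 m³ left

8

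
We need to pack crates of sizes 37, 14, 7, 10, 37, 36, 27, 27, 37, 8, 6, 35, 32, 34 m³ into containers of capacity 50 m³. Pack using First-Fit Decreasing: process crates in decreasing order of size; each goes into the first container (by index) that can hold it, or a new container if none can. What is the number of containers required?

Sorted descending: 37, 37, 37, 36, 35, 34, 32, 27, 27, 14, 10, 8, 7, 6.
Put 37 m³ in container 1; 13 m³ remain.
Put 37 m³ in container 2; 13 m³ remain.
Put 37 m³ in container 3; 13 m³ remain.
Put 36 m³ in container 4; 14 m³ remain.
Put 35 m³ in container 5; 15 m³ remain.
Put 34 m³ in container 6; 16 m³ remain.
Put 32 m³ in container 7; 18 m³ remain.
Put 27 m³ in container 8; 23 m³ remain.
Put 27 m³ in container 9; 23 m³ remain.
Put 14 m³ in container 4; 0 m³ remain.
Put 10 m³ in container 1; 3 m³ remain.
Put 8 m³ in container 2; 5 m³ remain.
Put 7 m³ in container 3; 6 m³ remain.
Put 6 m³ in container 3; 0 m³ remain.

9 containers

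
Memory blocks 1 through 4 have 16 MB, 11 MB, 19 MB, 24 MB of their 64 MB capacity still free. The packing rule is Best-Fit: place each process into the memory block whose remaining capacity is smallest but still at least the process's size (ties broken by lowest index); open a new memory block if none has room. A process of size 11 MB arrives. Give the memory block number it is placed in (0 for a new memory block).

2

Memory blocks with room: memory block 1 (16 MB), memory block 2 (11 MB), memory block 3 (19 MB), memory block 4 (24 MB).
Tightest fit is memory block 2 with 11 MB free.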